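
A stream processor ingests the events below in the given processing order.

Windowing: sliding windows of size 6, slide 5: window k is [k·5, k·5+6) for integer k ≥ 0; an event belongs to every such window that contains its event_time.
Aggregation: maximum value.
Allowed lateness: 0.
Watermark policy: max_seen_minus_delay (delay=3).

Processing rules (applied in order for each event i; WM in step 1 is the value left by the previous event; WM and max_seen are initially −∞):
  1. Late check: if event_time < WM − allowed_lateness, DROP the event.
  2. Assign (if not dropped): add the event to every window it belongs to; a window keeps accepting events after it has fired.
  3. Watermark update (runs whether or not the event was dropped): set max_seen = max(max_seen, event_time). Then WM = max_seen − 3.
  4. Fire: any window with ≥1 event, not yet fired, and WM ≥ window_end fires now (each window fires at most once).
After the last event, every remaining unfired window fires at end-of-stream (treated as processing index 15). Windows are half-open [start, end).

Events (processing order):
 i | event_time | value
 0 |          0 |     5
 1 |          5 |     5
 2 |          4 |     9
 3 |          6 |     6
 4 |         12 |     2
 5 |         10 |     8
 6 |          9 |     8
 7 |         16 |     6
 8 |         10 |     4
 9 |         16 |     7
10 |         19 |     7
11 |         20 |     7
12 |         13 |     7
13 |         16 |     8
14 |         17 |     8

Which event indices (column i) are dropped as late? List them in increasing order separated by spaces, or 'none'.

8 12 13

i=0 t=0 v=5: → [0,6); WM=-3
i=1 t=5 v=5: → [5,11),[0,6); WM=2
i=2 t=4 v=9: → [0,6); WM=2
i=3 t=6 v=6: → [5,11); WM=3
i=4 t=12 v=2: → [10,16); WM=9; [0,6) fires=9
i=5 t=10 v=8: → [10,16),[5,11); WM=9
i=6 t=9 v=8: → [5,11); WM=9
i=7 t=16 v=6: → [15,21); WM=13; [5,11) fires=8
i=8 t=10 v=4: DROP (t<13-0); WM=13
i=9 t=16 v=7: → [15,21); WM=13
i=10 t=19 v=7: → [15,21); WM=16; [10,16) fires=8
i=11 t=20 v=7: → [20,26),[15,21); WM=17
i=12 t=13 v=7: DROP (t<17-0); WM=17
i=13 t=16 v=8: DROP (t<17-0); WM=17
i=14 t=17 v=8: → [15,21); WM=17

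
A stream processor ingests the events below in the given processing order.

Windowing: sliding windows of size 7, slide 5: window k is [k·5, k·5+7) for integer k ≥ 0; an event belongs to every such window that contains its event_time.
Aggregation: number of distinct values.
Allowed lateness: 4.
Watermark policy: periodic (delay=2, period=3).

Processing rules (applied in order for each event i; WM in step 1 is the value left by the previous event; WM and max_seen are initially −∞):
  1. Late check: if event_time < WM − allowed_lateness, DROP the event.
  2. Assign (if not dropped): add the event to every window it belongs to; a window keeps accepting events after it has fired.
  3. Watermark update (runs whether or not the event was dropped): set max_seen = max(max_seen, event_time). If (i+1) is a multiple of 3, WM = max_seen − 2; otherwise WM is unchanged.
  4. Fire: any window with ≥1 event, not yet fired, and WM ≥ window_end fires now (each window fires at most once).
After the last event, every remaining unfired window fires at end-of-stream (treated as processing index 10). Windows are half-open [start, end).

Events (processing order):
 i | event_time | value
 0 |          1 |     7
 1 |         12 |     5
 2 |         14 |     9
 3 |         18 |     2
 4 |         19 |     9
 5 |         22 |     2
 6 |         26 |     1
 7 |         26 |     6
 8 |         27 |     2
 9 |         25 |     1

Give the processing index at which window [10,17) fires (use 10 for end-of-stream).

i=0 t=1 v=7: → [0,7); WM=−∞
i=1 t=12 v=5: → [10,17); WM=−∞
i=2 t=14 v=9: → [10,17); WM=12; [0,7) fires=1
i=3 t=18 v=2: → [15,22); WM=12
i=4 t=19 v=9: → [15,22); WM=12
i=5 t=22 v=2: → [20,27); WM=20; [10,17) fires=2
i=6 t=26 v=1: → [25,32),[20,27); WM=20
i=7 t=26 v=6: → [25,32),[20,27); WM=20
i=8 t=27 v=2: → [25,32); WM=25; [15,22) fires=2
i=9 t=25 v=1: → [25,32),[20,27); WM=25

5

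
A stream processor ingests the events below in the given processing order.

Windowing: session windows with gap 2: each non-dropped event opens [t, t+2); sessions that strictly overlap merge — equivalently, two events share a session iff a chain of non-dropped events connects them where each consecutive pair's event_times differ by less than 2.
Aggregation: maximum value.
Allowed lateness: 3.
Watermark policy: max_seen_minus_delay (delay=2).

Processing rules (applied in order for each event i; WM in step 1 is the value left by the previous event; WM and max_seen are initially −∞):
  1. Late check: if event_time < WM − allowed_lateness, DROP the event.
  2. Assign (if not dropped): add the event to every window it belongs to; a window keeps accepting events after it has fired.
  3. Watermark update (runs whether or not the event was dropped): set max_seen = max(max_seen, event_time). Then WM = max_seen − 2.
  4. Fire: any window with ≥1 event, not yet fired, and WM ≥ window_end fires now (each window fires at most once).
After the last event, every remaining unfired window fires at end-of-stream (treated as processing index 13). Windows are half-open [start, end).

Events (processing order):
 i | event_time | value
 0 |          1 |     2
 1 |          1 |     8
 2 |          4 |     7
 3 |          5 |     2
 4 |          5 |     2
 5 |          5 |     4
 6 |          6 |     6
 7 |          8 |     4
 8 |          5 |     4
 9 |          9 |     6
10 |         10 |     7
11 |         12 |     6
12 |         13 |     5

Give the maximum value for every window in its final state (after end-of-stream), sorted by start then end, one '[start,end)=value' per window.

[1,3)=8 [4,8)=7 [8,12)=7 [12,15)=6

i=0 t=1 v=2: → [1,3); WM=-1
i=1 t=1 v=8: → [1,3); WM=-1
i=2 t=4 v=7: → [4,6); WM=2
i=3 t=5 v=2: → [4,7); WM=3
i=4 t=5 v=2: → [4,7); WM=3
i=5 t=5 v=4: → [4,7); WM=3
i=6 t=6 v=6: → [4,8); WM=4
i=7 t=8 v=4: → [8,10); WM=6
i=8 t=5 v=4: → [4,8); WM=6
i=9 t=9 v=6: → [8,11); WM=7
i=10 t=10 v=7: → [8,12); WM=8
i=11 t=12 v=6: → [12,14); WM=10
i=12 t=13 v=5: → [12,15); WM=11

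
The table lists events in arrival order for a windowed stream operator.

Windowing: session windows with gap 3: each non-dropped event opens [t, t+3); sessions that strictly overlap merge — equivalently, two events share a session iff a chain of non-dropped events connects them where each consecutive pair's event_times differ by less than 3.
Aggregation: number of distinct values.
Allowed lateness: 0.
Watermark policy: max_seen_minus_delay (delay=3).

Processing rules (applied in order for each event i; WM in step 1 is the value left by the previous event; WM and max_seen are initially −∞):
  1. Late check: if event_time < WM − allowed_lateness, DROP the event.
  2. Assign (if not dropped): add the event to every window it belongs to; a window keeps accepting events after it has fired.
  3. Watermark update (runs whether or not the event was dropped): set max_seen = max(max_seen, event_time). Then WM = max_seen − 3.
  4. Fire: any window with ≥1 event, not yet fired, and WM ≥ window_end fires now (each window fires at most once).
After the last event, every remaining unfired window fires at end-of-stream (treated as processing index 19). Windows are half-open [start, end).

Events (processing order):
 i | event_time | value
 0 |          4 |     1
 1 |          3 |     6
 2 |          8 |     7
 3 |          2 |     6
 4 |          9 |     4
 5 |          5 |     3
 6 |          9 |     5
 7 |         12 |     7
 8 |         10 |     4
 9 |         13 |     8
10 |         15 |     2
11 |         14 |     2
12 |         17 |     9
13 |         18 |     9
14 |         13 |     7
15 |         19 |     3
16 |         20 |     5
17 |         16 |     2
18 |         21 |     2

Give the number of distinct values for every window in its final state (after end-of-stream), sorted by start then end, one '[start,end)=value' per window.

[3,7)=2 [8,24)=7

i=0 t=4 v=1: → [4,7); WM=1
i=1 t=3 v=6: → [3,7); WM=1
i=2 t=8 v=7: → [8,11); WM=5
i=3 t=2 v=6: DROP (t<5-0); WM=5
i=4 t=9 v=4: → [8,12); WM=6
i=5 t=5 v=3: DROP (t<6-0); WM=6
i=6 t=9 v=5: → [8,12); WM=6
i=7 t=12 v=7: → [12,15); WM=9
i=8 t=10 v=4: → [8,15); WM=9
i=9 t=13 v=8: → [8,16); WM=10
i=10 t=15 v=2: → [8,18); WM=12
i=11 t=14 v=2: → [8,18); WM=12
i=12 t=17 v=9: → [8,20); WM=14
i=13 t=18 v=9: → [8,21); WM=15
i=14 t=13 v=7: DROP (t<15-0); WM=15
i=15 t=19 v=3: → [8,22); WM=16
i=16 t=20 v=5: → [8,23); WM=17
i=17 t=16 v=2: DROP (t<17-0); WM=17
i=18 t=21 v=2: → [8,24); WM=18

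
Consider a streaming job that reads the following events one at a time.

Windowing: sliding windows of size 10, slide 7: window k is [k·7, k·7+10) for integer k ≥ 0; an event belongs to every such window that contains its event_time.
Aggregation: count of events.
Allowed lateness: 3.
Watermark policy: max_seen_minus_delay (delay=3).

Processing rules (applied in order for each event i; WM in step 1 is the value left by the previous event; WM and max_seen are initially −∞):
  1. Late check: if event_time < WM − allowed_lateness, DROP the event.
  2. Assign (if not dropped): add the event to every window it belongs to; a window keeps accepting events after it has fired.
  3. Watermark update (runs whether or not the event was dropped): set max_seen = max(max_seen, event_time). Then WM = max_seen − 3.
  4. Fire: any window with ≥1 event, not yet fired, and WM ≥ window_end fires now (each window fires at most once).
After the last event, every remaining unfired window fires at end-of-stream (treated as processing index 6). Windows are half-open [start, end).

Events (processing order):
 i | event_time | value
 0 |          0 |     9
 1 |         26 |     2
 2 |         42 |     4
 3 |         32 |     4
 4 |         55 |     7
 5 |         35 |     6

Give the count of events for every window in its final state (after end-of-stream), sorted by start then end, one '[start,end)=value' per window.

i=0 t=0 v=9: → [0,10); WM=-3
i=1 t=26 v=2: → [21,31); WM=23; [0,10) fires=1
i=2 t=42 v=4: → [42,52),[35,45); WM=39; [21,31) fires=1
i=3 t=32 v=4: DROP (t<39-3); WM=39
i=4 t=55 v=7: → [49,59); WM=52; [35,45) fires=1 [42,52) fires=1
i=5 t=35 v=6: DROP (t<52-3); WM=52

[0,10)=1 [21,31)=1 [35,45)=1 [42,52)=1 [49,59)=1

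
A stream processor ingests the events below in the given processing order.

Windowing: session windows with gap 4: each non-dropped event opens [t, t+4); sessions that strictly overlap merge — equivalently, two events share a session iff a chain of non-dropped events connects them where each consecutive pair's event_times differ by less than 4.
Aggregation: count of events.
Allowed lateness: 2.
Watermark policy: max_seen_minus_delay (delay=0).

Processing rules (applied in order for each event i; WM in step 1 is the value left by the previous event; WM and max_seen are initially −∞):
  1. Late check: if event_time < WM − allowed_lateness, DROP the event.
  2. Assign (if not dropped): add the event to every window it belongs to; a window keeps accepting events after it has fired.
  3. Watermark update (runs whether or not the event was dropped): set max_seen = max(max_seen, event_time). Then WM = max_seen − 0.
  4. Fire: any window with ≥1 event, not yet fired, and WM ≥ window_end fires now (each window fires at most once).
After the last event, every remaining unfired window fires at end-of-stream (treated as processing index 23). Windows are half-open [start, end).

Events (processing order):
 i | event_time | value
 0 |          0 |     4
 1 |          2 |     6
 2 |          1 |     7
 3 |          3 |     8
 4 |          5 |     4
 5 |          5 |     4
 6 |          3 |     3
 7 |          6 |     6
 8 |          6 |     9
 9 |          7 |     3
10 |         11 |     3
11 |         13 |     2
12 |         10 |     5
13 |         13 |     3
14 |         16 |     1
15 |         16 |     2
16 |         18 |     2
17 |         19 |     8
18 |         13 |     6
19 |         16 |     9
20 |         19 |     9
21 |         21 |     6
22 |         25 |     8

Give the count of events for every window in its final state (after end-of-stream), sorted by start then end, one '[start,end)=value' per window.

i=0 t=0 v=4: → [0,4); WM=0
i=1 t=2 v=6: → [0,6); WM=2
i=2 t=1 v=7: → [0,6); WM=2
i=3 t=3 v=8: → [0,7); WM=3
i=4 t=5 v=4: → [0,9); WM=5
i=5 t=5 v=4: → [0,9); WM=5
i=6 t=3 v=3: → [0,9); WM=5
i=7 t=6 v=6: → [0,10); WM=6
i=8 t=6 v=9: → [0,10); WM=6
i=9 t=7 v=3: → [0,11); WM=7
i=10 t=11 v=3: → [11,15); WM=11
i=11 t=13 v=2: → [11,17); WM=13
i=12 t=10 v=5: DROP (t<13-2); WM=13
i=13 t=13 v=3: → [11,17); WM=13
i=14 t=16 v=1: → [11,20); WM=16
i=15 t=16 v=2: → [11,20); WM=16
i=16 t=18 v=2: → [11,22); WM=18
i=17 t=19 v=8: → [11,23); WM=19
i=18 t=13 v=6: DROP (t<19-2); WM=19
i=19 t=16 v=9: DROP (t<19-2); WM=19
i=20 t=19 v=9: → [11,23); WM=19
i=21 t=21 v=6: → [11,25); WM=21
i=22 t=25 v=8: → [25,29); WM=25

[0,11)=10 [11,25)=9 [25,29)=1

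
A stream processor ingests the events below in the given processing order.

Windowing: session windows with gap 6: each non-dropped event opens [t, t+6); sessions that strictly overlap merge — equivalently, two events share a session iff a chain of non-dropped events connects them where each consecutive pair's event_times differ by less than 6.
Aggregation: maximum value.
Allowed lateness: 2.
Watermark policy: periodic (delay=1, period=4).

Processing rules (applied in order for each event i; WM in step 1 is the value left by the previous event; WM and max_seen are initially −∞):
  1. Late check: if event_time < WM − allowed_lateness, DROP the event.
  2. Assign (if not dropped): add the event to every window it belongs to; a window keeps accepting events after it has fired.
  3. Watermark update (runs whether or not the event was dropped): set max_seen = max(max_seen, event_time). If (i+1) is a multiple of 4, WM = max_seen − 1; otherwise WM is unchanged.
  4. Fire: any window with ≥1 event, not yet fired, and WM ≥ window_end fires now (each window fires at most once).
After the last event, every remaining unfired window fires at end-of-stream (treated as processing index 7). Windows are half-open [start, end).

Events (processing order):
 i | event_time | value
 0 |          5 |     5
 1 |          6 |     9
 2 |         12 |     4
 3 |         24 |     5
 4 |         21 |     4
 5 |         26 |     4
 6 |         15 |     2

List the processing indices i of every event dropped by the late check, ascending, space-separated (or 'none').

6

i=0 t=5 v=5: → [5,11); WM=−∞
i=1 t=6 v=9: → [5,12); WM=−∞
i=2 t=12 v=4: → [12,18); WM=−∞
i=3 t=24 v=5: → [24,30); WM=23
i=4 t=21 v=4: → [21,30); WM=23
i=5 t=26 v=4: → [21,32); WM=23
i=6 t=15 v=2: DROP (t<23-2); WM=23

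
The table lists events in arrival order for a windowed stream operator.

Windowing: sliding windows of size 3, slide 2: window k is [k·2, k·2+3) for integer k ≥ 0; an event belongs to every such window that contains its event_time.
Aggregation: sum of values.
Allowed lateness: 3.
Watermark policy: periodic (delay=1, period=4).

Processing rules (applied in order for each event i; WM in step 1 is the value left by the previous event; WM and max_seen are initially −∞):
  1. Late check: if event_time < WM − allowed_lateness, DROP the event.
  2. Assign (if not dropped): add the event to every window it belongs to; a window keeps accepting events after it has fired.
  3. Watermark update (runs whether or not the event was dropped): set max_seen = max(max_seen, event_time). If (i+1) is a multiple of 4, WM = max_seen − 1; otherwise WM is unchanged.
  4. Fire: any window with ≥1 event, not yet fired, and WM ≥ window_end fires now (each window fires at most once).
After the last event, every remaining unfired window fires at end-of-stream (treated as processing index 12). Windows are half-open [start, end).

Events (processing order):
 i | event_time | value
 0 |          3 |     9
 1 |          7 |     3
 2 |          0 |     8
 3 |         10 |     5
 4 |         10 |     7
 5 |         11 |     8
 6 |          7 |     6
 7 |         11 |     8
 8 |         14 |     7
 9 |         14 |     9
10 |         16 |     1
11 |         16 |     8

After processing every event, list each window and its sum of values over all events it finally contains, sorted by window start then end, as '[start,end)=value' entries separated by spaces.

i=0 t=3 v=9: → [2,5); WM=−∞
i=1 t=7 v=3: → [6,9); WM=−∞
i=2 t=0 v=8: → [0,3); WM=−∞
i=3 t=10 v=5: → [10,13),[8,11); WM=9; [0,3) fires=8 [2,5) fires=9 [6,9) fires=3
i=4 t=10 v=7: → [10,13),[8,11); WM=9
i=5 t=11 v=8: → [10,13); WM=9
i=6 t=7 v=6: → [6,9); WM=9
i=7 t=11 v=8: → [10,13); WM=10
i=8 t=14 v=7: → [14,17),[12,15); WM=10
i=9 t=14 v=9: → [14,17),[12,15); WM=10
i=10 t=16 v=1: → [16,19),[14,17); WM=10
i=11 t=16 v=8: → [16,19),[14,17); WM=15; [8,11) fires=12 [10,13) fires=28 [12,15) fires=16

[0,3)=8 [2,5)=9 [6,9)=9 [8,11)=12 [10,13)=28 [12,15)=16 [14,17)=25 [16,19)=9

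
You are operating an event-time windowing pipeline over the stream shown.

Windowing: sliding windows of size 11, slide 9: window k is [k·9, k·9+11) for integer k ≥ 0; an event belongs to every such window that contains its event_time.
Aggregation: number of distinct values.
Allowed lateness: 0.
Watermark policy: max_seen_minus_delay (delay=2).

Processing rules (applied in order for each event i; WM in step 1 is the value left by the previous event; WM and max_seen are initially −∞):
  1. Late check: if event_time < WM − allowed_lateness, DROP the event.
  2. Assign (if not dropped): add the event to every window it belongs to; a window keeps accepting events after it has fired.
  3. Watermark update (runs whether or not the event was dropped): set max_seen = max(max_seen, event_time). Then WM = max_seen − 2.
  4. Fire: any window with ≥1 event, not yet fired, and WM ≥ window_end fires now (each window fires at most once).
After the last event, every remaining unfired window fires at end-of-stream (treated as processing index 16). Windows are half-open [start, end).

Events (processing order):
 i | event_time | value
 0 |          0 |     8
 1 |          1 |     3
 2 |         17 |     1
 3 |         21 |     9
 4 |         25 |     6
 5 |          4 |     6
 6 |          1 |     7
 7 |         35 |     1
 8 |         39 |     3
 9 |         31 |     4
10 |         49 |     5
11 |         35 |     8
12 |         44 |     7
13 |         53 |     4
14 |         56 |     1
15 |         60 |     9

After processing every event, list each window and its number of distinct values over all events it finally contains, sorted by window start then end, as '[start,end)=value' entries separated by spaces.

i=0 t=0 v=8: → [0,11); WM=-2
i=1 t=1 v=3: → [0,11); WM=-1
i=2 t=17 v=1: → [9,20); WM=15; [0,11) fires=2
i=3 t=21 v=9: → [18,29); WM=19
i=4 t=25 v=6: → [18,29); WM=23; [9,20) fires=1
i=5 t=4 v=6: DROP (t<23-0); WM=23
i=6 t=1 v=7: DROP (t<23-0); WM=23
i=7 t=35 v=1: → [27,38); WM=33; [18,29) fires=2
i=8 t=39 v=3: → [36,47); WM=37
i=9 t=31 v=4: DROP (t<37-0); WM=37
i=10 t=49 v=5: → [45,56); WM=47; [27,38) fires=1 [36,47) fires=1
i=11 t=35 v=8: DROP (t<47-0); WM=47
i=12 t=44 v=7: DROP (t<47-0); WM=47
i=13 t=53 v=4: → [45,56); WM=51
i=14 t=56 v=1: → [54,65); WM=54
i=15 t=60 v=9: → [54,65); WM=58; [45,56) fires=2

[0,11)=2 [9,20)=1 [18,29)=2 [27,38)=1 [36,47)=1 [45,56)=2 [54,65)=2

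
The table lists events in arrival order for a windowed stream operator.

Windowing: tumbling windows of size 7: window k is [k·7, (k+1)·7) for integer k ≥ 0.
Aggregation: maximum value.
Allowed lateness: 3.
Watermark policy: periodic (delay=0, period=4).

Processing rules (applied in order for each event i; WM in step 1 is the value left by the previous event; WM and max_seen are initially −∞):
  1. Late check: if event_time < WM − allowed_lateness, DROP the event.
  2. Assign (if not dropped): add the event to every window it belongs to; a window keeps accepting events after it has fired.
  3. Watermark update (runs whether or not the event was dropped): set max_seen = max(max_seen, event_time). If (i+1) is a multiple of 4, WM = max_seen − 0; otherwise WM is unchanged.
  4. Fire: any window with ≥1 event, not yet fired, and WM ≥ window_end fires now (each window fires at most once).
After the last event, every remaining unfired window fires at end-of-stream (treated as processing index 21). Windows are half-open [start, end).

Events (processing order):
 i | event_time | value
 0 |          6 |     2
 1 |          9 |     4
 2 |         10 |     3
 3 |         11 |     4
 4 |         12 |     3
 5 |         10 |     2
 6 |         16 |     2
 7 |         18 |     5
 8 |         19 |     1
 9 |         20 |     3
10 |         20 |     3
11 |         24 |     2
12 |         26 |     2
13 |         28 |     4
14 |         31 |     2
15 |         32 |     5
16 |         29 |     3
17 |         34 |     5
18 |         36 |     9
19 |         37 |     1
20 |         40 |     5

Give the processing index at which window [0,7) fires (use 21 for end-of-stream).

i=0 t=6 v=2: → [0,7); WM=−∞
i=1 t=9 v=4: → [7,14); WM=−∞
i=2 t=10 v=3: → [7,14); WM=−∞
i=3 t=11 v=4: → [7,14); WM=11; [0,7) fires=2
i=4 t=12 v=3: → [7,14); WM=11
i=5 t=10 v=2: → [7,14); WM=11
i=6 t=16 v=2: → [14,21); WM=11
i=7 t=18 v=5: → [14,21); WM=18; [7,14) fires=4
i=8 t=19 v=1: → [14,21); WM=18
i=9 t=20 v=3: → [14,21); WM=18
i=10 t=20 v=3: → [14,21); WM=18
i=11 t=24 v=2: → [21,28); WM=24; [14,21) fires=5
i=12 t=26 v=2: → [21,28); WM=24
i=13 t=28 v=4: → [28,35); WM=24
i=14 t=31 v=2: → [28,35); WM=24
i=15 t=32 v=5: → [28,35); WM=32; [21,28) fires=2
i=16 t=29 v=3: → [28,35); WM=32
i=17 t=34 v=5: → [28,35); WM=32
i=18 t=36 v=9: → [35,42); WM=32
i=19 t=37 v=1: → [35,42); WM=37; [28,35) fires=5
i=20 t=40 v=5: → [35,42); WM=37

3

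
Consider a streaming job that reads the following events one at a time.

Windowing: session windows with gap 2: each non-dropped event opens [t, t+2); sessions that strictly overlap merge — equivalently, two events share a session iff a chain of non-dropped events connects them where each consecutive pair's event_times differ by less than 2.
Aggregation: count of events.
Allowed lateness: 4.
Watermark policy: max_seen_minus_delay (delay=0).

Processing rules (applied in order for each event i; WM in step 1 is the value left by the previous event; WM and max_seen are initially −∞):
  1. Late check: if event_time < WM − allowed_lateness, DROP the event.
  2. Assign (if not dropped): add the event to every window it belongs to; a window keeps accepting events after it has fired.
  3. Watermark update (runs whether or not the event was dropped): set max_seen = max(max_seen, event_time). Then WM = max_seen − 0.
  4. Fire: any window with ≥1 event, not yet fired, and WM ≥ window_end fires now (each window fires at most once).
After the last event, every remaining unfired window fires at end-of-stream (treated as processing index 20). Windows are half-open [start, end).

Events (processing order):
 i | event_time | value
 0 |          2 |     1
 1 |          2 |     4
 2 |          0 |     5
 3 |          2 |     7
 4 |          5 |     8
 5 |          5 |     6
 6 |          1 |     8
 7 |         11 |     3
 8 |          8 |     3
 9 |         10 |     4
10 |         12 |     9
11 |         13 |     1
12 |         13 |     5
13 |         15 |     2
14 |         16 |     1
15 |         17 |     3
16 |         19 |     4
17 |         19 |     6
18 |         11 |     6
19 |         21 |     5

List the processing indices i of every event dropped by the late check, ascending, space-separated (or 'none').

18

i=0 t=2 v=1: → [2,4); WM=2
i=1 t=2 v=4: → [2,4); WM=2
i=2 t=0 v=5: → [0,2); WM=2
i=3 t=2 v=7: → [2,4); WM=2
i=4 t=5 v=8: → [5,7); WM=5
i=5 t=5 v=6: → [5,7); WM=5
i=6 t=1 v=8: → [0,4); WM=5
i=7 t=11 v=3: → [11,13); WM=11
i=8 t=8 v=3: → [8,10); WM=11
i=9 t=10 v=4: → [10,13); WM=11
i=10 t=12 v=9: → [10,14); WM=12
i=11 t=13 v=1: → [10,15); WM=13
i=12 t=13 v=5: → [10,15); WM=13
i=13 t=15 v=2: → [15,17); WM=15
i=14 t=16 v=1: → [15,18); WM=16
i=15 t=17 v=3: → [15,19); WM=17
i=16 t=19 v=4: → [19,21); WM=19
i=17 t=19 v=6: → [19,21); WM=19
i=18 t=11 v=6: DROP (t<19-4); WM=19
i=19 t=21 v=5: → [21,23); WM=21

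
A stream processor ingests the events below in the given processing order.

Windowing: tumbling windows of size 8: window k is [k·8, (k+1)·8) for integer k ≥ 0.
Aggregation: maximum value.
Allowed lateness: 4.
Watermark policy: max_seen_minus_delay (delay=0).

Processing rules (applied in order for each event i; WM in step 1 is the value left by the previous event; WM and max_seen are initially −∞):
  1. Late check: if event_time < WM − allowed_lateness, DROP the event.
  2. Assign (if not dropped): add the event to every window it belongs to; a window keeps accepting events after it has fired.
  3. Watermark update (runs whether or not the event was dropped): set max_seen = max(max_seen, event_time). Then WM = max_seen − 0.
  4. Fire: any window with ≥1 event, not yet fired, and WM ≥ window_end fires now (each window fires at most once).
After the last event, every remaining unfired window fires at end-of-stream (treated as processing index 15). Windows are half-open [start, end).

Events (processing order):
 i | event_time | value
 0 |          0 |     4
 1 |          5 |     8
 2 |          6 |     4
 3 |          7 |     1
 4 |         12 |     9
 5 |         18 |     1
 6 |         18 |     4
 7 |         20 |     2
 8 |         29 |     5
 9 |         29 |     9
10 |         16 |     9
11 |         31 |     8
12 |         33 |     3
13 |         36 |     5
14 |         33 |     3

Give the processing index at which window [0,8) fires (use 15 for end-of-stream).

4

i=0 t=0 v=4: → [0,8); WM=0
i=1 t=5 v=8: → [0,8); WM=5
i=2 t=6 v=4: → [0,8); WM=6
i=3 t=7 v=1: → [0,8); WM=7
i=4 t=12 v=9: → [8,16); WM=12; [0,8) fires=8
i=5 t=18 v=1: → [16,24); WM=18; [8,16) fires=9
i=6 t=18 v=4: → [16,24); WM=18
i=7 t=20 v=2: → [16,24); WM=20
i=8 t=29 v=5: → [24,32); WM=29; [16,24) fires=4
i=9 t=29 v=9: → [24,32); WM=29
i=10 t=16 v=9: DROP (t<29-4); WM=29
i=11 t=31 v=8: → [24,32); WM=31
i=12 t=33 v=3: → [32,40); WM=33; [24,32) fires=9
i=13 t=36 v=5: → [32,40); WM=36
i=14 t=33 v=3: → [32,40); WM=36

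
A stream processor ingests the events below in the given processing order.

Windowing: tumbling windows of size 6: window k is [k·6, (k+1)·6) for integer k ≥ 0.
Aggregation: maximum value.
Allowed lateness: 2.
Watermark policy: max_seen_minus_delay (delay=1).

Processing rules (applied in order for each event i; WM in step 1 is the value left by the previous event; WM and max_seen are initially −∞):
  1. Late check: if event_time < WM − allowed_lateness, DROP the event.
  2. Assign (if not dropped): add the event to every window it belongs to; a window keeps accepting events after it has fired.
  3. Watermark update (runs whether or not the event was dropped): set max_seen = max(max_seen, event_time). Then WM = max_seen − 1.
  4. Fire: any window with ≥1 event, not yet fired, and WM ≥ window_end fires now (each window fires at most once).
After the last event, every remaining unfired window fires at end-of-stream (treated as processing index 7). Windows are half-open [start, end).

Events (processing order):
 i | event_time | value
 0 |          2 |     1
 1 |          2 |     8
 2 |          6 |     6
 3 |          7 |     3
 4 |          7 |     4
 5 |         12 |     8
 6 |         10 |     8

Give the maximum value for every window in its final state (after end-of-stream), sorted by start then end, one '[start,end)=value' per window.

i=0 t=2 v=1: → [0,6); WM=1
i=1 t=2 v=8: → [0,6); WM=1
i=2 t=6 v=6: → [6,12); WM=5
i=3 t=7 v=3: → [6,12); WM=6; [0,6) fires=8
i=4 t=7 v=4: → [6,12); WM=6
i=5 t=12 v=8: → [12,18); WM=11
i=6 t=10 v=8: → [6,12); WM=11

[0,6)=8 [6,12)=8 [12,18)=8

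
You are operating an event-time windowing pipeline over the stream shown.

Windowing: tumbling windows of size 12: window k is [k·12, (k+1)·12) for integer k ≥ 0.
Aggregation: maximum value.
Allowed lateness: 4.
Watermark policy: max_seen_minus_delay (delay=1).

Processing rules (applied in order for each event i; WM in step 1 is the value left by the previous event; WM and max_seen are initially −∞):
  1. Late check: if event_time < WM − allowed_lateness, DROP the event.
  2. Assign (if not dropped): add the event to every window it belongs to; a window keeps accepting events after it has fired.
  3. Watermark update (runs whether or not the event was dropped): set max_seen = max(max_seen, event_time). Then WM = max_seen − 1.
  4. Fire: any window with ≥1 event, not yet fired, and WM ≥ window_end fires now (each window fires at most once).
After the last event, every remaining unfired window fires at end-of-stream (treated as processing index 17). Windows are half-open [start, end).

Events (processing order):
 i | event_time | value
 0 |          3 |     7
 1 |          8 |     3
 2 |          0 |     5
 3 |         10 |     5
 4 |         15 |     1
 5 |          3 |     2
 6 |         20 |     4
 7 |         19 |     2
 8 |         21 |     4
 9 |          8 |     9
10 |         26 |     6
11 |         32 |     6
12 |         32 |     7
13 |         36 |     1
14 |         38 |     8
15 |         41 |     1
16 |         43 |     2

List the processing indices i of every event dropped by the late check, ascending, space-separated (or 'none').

i=0 t=3 v=7: → [0,12); WM=2
i=1 t=8 v=3: → [0,12); WM=7
i=2 t=0 v=5: DROP (t<7-4); WM=7
i=3 t=10 v=5: → [0,12); WM=9
i=4 t=15 v=1: → [12,24); WM=14; [0,12) fires=7
i=5 t=3 v=2: DROP (t<14-4); WM=14
i=6 t=20 v=4: → [12,24); WM=19
i=7 t=19 v=2: → [12,24); WM=19
i=8 t=21 v=4: → [12,24); WM=20
i=9 t=8 v=9: DROP (t<20-4); WM=20
i=10 t=26 v=6: → [24,36); WM=25; [12,24) fires=4
i=11 t=32 v=6: → [24,36); WM=31
i=12 t=32 v=7: → [24,36); WM=31
i=13 t=36 v=1: → [36,48); WM=35
i=14 t=38 v=8: → [36,48); WM=37; [24,36) fires=7
i=15 t=41 v=1: → [36,48); WM=40
i=16 t=43 v=2: → [36,48); WM=42

2 5 9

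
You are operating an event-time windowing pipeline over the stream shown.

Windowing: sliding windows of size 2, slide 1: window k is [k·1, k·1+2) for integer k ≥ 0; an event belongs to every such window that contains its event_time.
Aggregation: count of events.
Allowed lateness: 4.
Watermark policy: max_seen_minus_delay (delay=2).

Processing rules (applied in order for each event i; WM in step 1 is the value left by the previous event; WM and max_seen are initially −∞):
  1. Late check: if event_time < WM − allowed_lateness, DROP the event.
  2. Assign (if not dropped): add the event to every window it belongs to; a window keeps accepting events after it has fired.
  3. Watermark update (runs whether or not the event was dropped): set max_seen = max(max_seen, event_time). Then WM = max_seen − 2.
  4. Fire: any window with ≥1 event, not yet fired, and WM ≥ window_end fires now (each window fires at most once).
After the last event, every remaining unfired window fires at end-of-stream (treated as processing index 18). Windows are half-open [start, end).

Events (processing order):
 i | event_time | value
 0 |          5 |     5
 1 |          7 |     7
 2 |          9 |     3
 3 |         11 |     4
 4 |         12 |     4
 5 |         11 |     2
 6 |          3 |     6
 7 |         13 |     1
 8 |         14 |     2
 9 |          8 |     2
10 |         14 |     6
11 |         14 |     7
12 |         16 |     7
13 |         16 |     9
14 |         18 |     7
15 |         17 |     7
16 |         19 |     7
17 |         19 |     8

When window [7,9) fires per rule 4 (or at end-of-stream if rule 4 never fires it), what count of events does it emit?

i=0 t=5 v=5: → [5,7),[4,6); WM=3
i=1 t=7 v=7: → [7,9),[6,8); WM=5
i=2 t=9 v=3: → [9,11),[8,10); WM=7; [4,6) fires=1 [5,7) fires=1
i=3 t=11 v=4: → [11,13),[10,12); WM=9; [6,8) fires=1 [7,9) fires=1
i=4 t=12 v=4: → [12,14),[11,13); WM=10; [8,10) fires=1
i=5 t=11 v=2: → [11,13),[10,12); WM=10
i=6 t=3 v=6: DROP (t<10-4); WM=10
i=7 t=13 v=1: → [13,15),[12,14); WM=11; [9,11) fires=1
i=8 t=14 v=2: → [14,16),[13,15); WM=12; [10,12) fires=2
i=9 t=8 v=2: → [8,10),[7,9); WM=12
i=10 t=14 v=6: → [14,16),[13,15); WM=12
i=11 t=14 v=7: → [14,16),[13,15); WM=12
i=12 t=16 v=7: → [16,18),[15,17); WM=14; [11,13) fires=3 [12,14) fires=2
i=13 t=16 v=9: → [16,18),[15,17); WM=14
i=14 t=18 v=7: → [18,20),[17,19); WM=16; [13,15) fires=4 [14,16) fires=3
i=15 t=17 v=7: → [17,19),[16,18); WM=16
i=16 t=19 v=7: → [19,21),[18,20); WM=17; [15,17) fires=2
i=17 t=19 v=8: → [19,21),[18,20); WM=17

1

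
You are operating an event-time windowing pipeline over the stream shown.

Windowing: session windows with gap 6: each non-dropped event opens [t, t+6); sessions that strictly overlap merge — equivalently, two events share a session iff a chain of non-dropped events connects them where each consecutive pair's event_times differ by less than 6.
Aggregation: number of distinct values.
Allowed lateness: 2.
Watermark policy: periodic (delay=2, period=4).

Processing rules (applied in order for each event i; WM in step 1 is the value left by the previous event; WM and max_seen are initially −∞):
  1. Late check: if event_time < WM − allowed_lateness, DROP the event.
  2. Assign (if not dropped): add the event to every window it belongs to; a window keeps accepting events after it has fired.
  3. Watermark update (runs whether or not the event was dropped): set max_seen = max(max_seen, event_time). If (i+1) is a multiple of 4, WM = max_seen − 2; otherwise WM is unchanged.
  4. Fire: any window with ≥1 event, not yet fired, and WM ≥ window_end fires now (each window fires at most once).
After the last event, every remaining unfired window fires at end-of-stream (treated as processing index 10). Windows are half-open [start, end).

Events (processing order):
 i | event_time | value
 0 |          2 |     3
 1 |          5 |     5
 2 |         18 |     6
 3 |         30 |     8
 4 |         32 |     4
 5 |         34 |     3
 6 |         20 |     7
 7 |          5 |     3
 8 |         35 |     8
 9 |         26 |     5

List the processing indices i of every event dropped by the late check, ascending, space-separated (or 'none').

i=0 t=2 v=3: → [2,8); WM=−∞
i=1 t=5 v=5: → [2,11); WM=−∞
i=2 t=18 v=6: → [18,24); WM=−∞
i=3 t=30 v=8: → [30,36); WM=28
i=4 t=32 v=4: → [30,38); WM=28
i=5 t=34 v=3: → [30,40); WM=28
i=6 t=20 v=7: DROP (t<28-2); WM=28
i=7 t=5 v=3: DROP (t<28-2); WM=32
i=8 t=35 v=8: → [30,41); WM=32
i=9 t=26 v=5: DROP (t<32-2); WM=32

6 7 9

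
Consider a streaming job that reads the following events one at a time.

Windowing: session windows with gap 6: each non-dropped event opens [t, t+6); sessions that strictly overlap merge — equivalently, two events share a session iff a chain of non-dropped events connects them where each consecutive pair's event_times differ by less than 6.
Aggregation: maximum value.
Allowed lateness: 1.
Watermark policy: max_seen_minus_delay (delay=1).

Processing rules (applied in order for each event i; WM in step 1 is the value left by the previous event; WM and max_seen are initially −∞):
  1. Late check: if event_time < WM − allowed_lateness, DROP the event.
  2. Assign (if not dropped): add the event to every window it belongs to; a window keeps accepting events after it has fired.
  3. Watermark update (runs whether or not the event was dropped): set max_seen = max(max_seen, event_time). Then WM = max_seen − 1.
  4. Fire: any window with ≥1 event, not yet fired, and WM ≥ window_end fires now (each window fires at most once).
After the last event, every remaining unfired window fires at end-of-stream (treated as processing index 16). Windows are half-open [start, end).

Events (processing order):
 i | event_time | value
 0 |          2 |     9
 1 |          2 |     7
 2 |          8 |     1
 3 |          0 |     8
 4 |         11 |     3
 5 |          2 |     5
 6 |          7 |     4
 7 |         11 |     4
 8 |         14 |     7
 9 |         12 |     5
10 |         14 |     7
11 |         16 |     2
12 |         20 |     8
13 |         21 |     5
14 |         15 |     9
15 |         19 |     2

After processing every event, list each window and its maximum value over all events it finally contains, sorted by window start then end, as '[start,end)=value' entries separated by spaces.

[2,8)=9 [8,27)=8

i=0 t=2 v=9: → [2,8); WM=1
i=1 t=2 v=7: → [2,8); WM=1
i=2 t=8 v=1: → [8,14); WM=7
i=3 t=0 v=8: DROP (t<7-1); WM=7
i=4 t=11 v=3: → [8,17); WM=10
i=5 t=2 v=5: DROP (t<10-1); WM=10
i=6 t=7 v=4: DROP (t<10-1); WM=10
i=7 t=11 v=4: → [8,17); WM=10
i=8 t=14 v=7: → [8,20); WM=13
i=9 t=12 v=5: → [8,20); WM=13
i=10 t=14 v=7: → [8,20); WM=13
i=11 t=16 v=2: → [8,22); WM=15
i=12 t=20 v=8: → [8,26); WM=19
i=13 t=21 v=5: → [8,27); WM=20
i=14 t=15 v=9: DROP (t<20-1); WM=20
i=15 t=19 v=2: → [8,27); WM=20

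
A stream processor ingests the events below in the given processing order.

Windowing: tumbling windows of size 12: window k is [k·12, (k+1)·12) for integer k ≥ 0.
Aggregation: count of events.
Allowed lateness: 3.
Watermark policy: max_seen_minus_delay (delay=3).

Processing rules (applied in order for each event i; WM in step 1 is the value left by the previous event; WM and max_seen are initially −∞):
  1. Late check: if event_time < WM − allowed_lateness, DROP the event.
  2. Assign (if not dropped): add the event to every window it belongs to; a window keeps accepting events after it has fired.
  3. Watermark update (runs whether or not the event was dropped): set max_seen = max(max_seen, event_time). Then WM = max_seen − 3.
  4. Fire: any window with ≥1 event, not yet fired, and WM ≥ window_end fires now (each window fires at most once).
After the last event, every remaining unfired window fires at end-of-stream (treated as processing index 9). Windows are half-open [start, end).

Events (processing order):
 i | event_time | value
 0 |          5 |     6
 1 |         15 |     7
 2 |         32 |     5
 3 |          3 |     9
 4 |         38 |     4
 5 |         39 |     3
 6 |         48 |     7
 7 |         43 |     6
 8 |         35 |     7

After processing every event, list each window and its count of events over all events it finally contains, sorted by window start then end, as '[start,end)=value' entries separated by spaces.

[0,12)=1 [12,24)=1 [24,36)=1 [36,48)=3 [48,60)=1

i=0 t=5 v=6: → [0,12); WM=2
i=1 t=15 v=7: → [12,24); WM=12; [0,12) fires=1
i=2 t=32 v=5: → [24,36); WM=29; [12,24) fires=1
i=3 t=3 v=9: DROP (t<29-3); WM=29
i=4 t=38 v=4: → [36,48); WM=35
i=5 t=39 v=3: → [36,48); WM=36; [24,36) fires=1
i=6 t=48 v=7: → [48,60); WM=45
i=7 t=43 v=6: → [36,48); WM=45
i=8 t=35 v=7: DROP (t<45-3); WM=45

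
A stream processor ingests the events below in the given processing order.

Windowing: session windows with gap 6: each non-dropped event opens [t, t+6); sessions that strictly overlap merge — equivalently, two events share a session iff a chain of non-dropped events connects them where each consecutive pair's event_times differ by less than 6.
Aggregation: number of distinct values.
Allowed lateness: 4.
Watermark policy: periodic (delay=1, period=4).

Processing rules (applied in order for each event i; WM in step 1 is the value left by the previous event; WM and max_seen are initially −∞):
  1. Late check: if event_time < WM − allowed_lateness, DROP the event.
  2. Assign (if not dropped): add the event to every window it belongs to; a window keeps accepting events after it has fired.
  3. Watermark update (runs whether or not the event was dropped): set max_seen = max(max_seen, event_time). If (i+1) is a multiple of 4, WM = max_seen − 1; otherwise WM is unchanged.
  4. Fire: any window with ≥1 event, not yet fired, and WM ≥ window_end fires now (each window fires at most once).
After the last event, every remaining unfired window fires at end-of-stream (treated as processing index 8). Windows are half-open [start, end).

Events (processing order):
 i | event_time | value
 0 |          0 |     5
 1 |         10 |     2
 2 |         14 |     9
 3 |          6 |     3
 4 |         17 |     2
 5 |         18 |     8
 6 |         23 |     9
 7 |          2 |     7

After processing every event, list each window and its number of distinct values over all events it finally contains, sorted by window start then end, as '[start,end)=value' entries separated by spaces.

i=0 t=0 v=5: → [0,6); WM=−∞
i=1 t=10 v=2: → [10,16); WM=−∞
i=2 t=14 v=9: → [10,20); WM=−∞
i=3 t=6 v=3: → [6,20); WM=13
i=4 t=17 v=2: → [6,23); WM=13
i=5 t=18 v=8: → [6,24); WM=13
i=6 t=23 v=9: → [6,29); WM=13
i=7 t=2 v=7: DROP (t<13-4); WM=22

[0,6)=1 [6,29)=4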